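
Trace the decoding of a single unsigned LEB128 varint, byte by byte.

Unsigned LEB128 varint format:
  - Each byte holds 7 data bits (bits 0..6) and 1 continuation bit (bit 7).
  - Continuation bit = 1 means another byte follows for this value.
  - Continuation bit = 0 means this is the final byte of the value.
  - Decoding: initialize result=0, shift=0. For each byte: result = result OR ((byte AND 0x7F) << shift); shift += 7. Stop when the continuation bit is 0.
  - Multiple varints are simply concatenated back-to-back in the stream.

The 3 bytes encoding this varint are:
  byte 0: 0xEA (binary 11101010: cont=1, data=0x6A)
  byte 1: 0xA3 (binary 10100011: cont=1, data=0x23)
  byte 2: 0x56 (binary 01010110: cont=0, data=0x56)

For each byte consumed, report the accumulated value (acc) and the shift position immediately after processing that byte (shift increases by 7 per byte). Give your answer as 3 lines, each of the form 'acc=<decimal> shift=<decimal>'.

Answer: acc=106 shift=7
acc=4586 shift=14
acc=1413610 shift=21

Derivation:
byte 0=0xEA: payload=0x6A=106, contrib = 106<<0 = 106; acc -> 106, shift -> 7
byte 1=0xA3: payload=0x23=35, contrib = 35<<7 = 4480; acc -> 4586, shift -> 14
byte 2=0x56: payload=0x56=86, contrib = 86<<14 = 1409024; acc -> 1413610, shift -> 21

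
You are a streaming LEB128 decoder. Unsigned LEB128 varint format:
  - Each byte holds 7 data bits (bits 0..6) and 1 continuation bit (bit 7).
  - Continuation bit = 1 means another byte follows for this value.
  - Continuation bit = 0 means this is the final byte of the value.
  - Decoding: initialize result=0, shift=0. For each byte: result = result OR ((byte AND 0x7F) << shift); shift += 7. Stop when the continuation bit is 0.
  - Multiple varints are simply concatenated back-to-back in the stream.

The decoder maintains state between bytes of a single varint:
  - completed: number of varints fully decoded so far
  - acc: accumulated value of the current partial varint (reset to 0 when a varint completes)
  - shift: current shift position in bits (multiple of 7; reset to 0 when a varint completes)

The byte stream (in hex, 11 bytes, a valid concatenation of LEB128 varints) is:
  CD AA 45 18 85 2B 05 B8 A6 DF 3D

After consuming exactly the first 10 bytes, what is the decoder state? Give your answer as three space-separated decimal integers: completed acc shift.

Answer: 4 1561400 21

Derivation:
byte[0]=0xCD cont=1 payload=0x4D: acc |= 77<<0 -> completed=0 acc=77 shift=7
byte[1]=0xAA cont=1 payload=0x2A: acc |= 42<<7 -> completed=0 acc=5453 shift=14
byte[2]=0x45 cont=0 payload=0x45: varint #1 complete (value=1135949); reset -> completed=1 acc=0 shift=0
byte[3]=0x18 cont=0 payload=0x18: varint #2 complete (value=24); reset -> completed=2 acc=0 shift=0
byte[4]=0x85 cont=1 payload=0x05: acc |= 5<<0 -> completed=2 acc=5 shift=7
byte[5]=0x2B cont=0 payload=0x2B: varint #3 complete (value=5509); reset -> completed=3 acc=0 shift=0
byte[6]=0x05 cont=0 payload=0x05: varint #4 complete (value=5); reset -> completed=4 acc=0 shift=0
byte[7]=0xB8 cont=1 payload=0x38: acc |= 56<<0 -> completed=4 acc=56 shift=7
byte[8]=0xA6 cont=1 payload=0x26: acc |= 38<<7 -> completed=4 acc=4920 shift=14
byte[9]=0xDF cont=1 payload=0x5F: acc |= 95<<14 -> completed=4 acc=1561400 shift=21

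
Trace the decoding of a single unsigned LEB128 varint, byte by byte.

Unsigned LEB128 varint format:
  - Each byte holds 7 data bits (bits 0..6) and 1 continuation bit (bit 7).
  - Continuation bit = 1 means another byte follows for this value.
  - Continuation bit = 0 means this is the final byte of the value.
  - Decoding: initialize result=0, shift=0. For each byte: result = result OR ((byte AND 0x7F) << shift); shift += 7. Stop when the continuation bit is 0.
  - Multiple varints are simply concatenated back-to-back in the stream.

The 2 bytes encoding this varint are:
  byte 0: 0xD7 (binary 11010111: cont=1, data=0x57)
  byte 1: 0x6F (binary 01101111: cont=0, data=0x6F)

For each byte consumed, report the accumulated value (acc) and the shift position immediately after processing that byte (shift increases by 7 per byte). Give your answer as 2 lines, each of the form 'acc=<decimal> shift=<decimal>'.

Answer: acc=87 shift=7
acc=14295 shift=14

Derivation:
byte 0=0xD7: payload=0x57=87, contrib = 87<<0 = 87; acc -> 87, shift -> 7
byte 1=0x6F: payload=0x6F=111, contrib = 111<<7 = 14208; acc -> 14295, shift -> 14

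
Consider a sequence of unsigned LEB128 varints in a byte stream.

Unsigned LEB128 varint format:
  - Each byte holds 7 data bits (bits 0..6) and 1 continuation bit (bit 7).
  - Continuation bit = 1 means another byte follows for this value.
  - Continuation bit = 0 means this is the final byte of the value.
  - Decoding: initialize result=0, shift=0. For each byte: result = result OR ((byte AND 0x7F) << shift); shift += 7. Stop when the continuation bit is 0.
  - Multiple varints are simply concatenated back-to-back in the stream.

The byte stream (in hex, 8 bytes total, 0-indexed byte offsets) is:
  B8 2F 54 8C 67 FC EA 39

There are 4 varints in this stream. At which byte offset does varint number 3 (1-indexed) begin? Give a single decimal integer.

  byte[0]=0xB8 cont=1 payload=0x38=56: acc |= 56<<0 -> acc=56 shift=7
  byte[1]=0x2F cont=0 payload=0x2F=47: acc |= 47<<7 -> acc=6072 shift=14 [end]
Varint 1: bytes[0:2] = B8 2F -> value 6072 (2 byte(s))
  byte[2]=0x54 cont=0 payload=0x54=84: acc |= 84<<0 -> acc=84 shift=7 [end]
Varint 2: bytes[2:3] = 54 -> value 84 (1 byte(s))
  byte[3]=0x8C cont=1 payload=0x0C=12: acc |= 12<<0 -> acc=12 shift=7
  byte[4]=0x67 cont=0 payload=0x67=103: acc |= 103<<7 -> acc=13196 shift=14 [end]
Varint 3: bytes[3:5] = 8C 67 -> value 13196 (2 byte(s))
  byte[5]=0xFC cont=1 payload=0x7C=124: acc |= 124<<0 -> acc=124 shift=7
  byte[6]=0xEA cont=1 payload=0x6A=106: acc |= 106<<7 -> acc=13692 shift=14
  byte[7]=0x39 cont=0 payload=0x39=57: acc |= 57<<14 -> acc=947580 shift=21 [end]
Varint 4: bytes[5:8] = FC EA 39 -> value 947580 (3 byte(s))

Answer: 3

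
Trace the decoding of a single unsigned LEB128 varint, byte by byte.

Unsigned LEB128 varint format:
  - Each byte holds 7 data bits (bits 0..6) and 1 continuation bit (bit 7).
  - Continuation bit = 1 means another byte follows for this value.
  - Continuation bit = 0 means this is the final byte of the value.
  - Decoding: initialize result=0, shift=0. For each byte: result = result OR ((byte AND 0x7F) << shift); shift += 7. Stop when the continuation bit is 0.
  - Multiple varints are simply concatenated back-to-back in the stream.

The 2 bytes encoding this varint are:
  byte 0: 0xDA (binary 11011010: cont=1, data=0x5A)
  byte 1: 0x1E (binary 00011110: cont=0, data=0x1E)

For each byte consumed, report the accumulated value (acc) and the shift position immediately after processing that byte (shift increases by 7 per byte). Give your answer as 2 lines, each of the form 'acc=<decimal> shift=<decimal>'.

Answer: acc=90 shift=7
acc=3930 shift=14

Derivation:
byte 0=0xDA: payload=0x5A=90, contrib = 90<<0 = 90; acc -> 90, shift -> 7
byte 1=0x1E: payload=0x1E=30, contrib = 30<<7 = 3840; acc -> 3930, shift -> 14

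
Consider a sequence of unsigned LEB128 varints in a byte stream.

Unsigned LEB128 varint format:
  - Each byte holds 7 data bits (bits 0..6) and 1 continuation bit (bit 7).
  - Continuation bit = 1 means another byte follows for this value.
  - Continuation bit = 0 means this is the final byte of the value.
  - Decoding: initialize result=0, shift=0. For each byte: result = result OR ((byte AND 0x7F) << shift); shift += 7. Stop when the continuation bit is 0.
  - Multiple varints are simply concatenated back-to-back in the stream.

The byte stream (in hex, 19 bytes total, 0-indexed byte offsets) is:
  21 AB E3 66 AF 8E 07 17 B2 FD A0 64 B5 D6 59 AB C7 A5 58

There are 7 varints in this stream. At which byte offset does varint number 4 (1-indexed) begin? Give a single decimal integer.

  byte[0]=0x21 cont=0 payload=0x21=33: acc |= 33<<0 -> acc=33 shift=7 [end]
Varint 1: bytes[0:1] = 21 -> value 33 (1 byte(s))
  byte[1]=0xAB cont=1 payload=0x2B=43: acc |= 43<<0 -> acc=43 shift=7
  byte[2]=0xE3 cont=1 payload=0x63=99: acc |= 99<<7 -> acc=12715 shift=14
  byte[3]=0x66 cont=0 payload=0x66=102: acc |= 102<<14 -> acc=1683883 shift=21 [end]
Varint 2: bytes[1:4] = AB E3 66 -> value 1683883 (3 byte(s))
  byte[4]=0xAF cont=1 payload=0x2F=47: acc |= 47<<0 -> acc=47 shift=7
  byte[5]=0x8E cont=1 payload=0x0E=14: acc |= 14<<7 -> acc=1839 shift=14
  byte[6]=0x07 cont=0 payload=0x07=7: acc |= 7<<14 -> acc=116527 shift=21 [end]
Varint 3: bytes[4:7] = AF 8E 07 -> value 116527 (3 byte(s))
  byte[7]=0x17 cont=0 payload=0x17=23: acc |= 23<<0 -> acc=23 shift=7 [end]
Varint 4: bytes[7:8] = 17 -> value 23 (1 byte(s))
  byte[8]=0xB2 cont=1 payload=0x32=50: acc |= 50<<0 -> acc=50 shift=7
  byte[9]=0xFD cont=1 payload=0x7D=125: acc |= 125<<7 -> acc=16050 shift=14
  byte[10]=0xA0 cont=1 payload=0x20=32: acc |= 32<<14 -> acc=540338 shift=21
  byte[11]=0x64 cont=0 payload=0x64=100: acc |= 100<<21 -> acc=210255538 shift=28 [end]
Varint 5: bytes[8:12] = B2 FD A0 64 -> value 210255538 (4 byte(s))
  byte[12]=0xB5 cont=1 payload=0x35=53: acc |= 53<<0 -> acc=53 shift=7
  byte[13]=0xD6 cont=1 payload=0x56=86: acc |= 86<<7 -> acc=11061 shift=14
  byte[14]=0x59 cont=0 payload=0x59=89: acc |= 89<<14 -> acc=1469237 shift=21 [end]
Varint 6: bytes[12:15] = B5 D6 59 -> value 1469237 (3 byte(s))
  byte[15]=0xAB cont=1 payload=0x2B=43: acc |= 43<<0 -> acc=43 shift=7
  byte[16]=0xC7 cont=1 payload=0x47=71: acc |= 71<<7 -> acc=9131 shift=14
  byte[17]=0xA5 cont=1 payload=0x25=37: acc |= 37<<14 -> acc=615339 shift=21
  byte[18]=0x58 cont=0 payload=0x58=88: acc |= 88<<21 -> acc=185164715 shift=28 [end]
Varint 7: bytes[15:19] = AB C7 A5 58 -> value 185164715 (4 byte(s))

Answer: 7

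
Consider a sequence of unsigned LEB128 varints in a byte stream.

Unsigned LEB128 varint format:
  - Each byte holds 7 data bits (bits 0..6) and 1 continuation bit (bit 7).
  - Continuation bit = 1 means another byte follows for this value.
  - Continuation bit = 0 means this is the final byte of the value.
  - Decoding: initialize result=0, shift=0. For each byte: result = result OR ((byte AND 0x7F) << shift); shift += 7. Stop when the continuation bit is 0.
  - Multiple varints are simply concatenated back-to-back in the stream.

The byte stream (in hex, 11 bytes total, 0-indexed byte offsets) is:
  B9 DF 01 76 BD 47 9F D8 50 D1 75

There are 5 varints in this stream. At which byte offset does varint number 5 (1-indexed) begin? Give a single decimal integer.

  byte[0]=0xB9 cont=1 payload=0x39=57: acc |= 57<<0 -> acc=57 shift=7
  byte[1]=0xDF cont=1 payload=0x5F=95: acc |= 95<<7 -> acc=12217 shift=14
  byte[2]=0x01 cont=0 payload=0x01=1: acc |= 1<<14 -> acc=28601 shift=21 [end]
Varint 1: bytes[0:3] = B9 DF 01 -> value 28601 (3 byte(s))
  byte[3]=0x76 cont=0 payload=0x76=118: acc |= 118<<0 -> acc=118 shift=7 [end]
Varint 2: bytes[3:4] = 76 -> value 118 (1 byte(s))
  byte[4]=0xBD cont=1 payload=0x3D=61: acc |= 61<<0 -> acc=61 shift=7
  byte[5]=0x47 cont=0 payload=0x47=71: acc |= 71<<7 -> acc=9149 shift=14 [end]
Varint 3: bytes[4:6] = BD 47 -> value 9149 (2 byte(s))
  byte[6]=0x9F cont=1 payload=0x1F=31: acc |= 31<<0 -> acc=31 shift=7
  byte[7]=0xD8 cont=1 payload=0x58=88: acc |= 88<<7 -> acc=11295 shift=14
  byte[8]=0x50 cont=0 payload=0x50=80: acc |= 80<<14 -> acc=1322015 shift=21 [end]
Varint 4: bytes[6:9] = 9F D8 50 -> value 1322015 (3 byte(s))
  byte[9]=0xD1 cont=1 payload=0x51=81: acc |= 81<<0 -> acc=81 shift=7
  byte[10]=0x75 cont=0 payload=0x75=117: acc |= 117<<7 -> acc=15057 shift=14 [end]
Varint 5: bytes[9:11] = D1 75 -> value 15057 (2 byte(s))

Answer: 9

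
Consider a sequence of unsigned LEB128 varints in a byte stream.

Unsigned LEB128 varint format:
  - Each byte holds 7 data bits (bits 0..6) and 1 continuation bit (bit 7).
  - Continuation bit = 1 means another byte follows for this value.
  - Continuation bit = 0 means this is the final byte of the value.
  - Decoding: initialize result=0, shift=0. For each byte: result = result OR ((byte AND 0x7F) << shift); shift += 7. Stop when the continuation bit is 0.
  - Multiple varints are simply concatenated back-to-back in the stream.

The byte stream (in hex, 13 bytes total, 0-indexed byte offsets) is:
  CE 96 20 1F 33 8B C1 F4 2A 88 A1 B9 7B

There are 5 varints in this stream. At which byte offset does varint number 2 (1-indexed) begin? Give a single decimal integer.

Answer: 3

Derivation:
  byte[0]=0xCE cont=1 payload=0x4E=78: acc |= 78<<0 -> acc=78 shift=7
  byte[1]=0x96 cont=1 payload=0x16=22: acc |= 22<<7 -> acc=2894 shift=14
  byte[2]=0x20 cont=0 payload=0x20=32: acc |= 32<<14 -> acc=527182 shift=21 [end]
Varint 1: bytes[0:3] = CE 96 20 -> value 527182 (3 byte(s))
  byte[3]=0x1F cont=0 payload=0x1F=31: acc |= 31<<0 -> acc=31 shift=7 [end]
Varint 2: bytes[3:4] = 1F -> value 31 (1 byte(s))
  byte[4]=0x33 cont=0 payload=0x33=51: acc |= 51<<0 -> acc=51 shift=7 [end]
Varint 3: bytes[4:5] = 33 -> value 51 (1 byte(s))
  byte[5]=0x8B cont=1 payload=0x0B=11: acc |= 11<<0 -> acc=11 shift=7
  byte[6]=0xC1 cont=1 payload=0x41=65: acc |= 65<<7 -> acc=8331 shift=14
  byte[7]=0xF4 cont=1 payload=0x74=116: acc |= 116<<14 -> acc=1908875 shift=21
  byte[8]=0x2A cont=0 payload=0x2A=42: acc |= 42<<21 -> acc=89989259 shift=28 [end]
Varint 4: bytes[5:9] = 8B C1 F4 2A -> value 89989259 (4 byte(s))
  byte[9]=0x88 cont=1 payload=0x08=8: acc |= 8<<0 -> acc=8 shift=7
  byte[10]=0xA1 cont=1 payload=0x21=33: acc |= 33<<7 -> acc=4232 shift=14
  byte[11]=0xB9 cont=1 payload=0x39=57: acc |= 57<<14 -> acc=938120 shift=21
  byte[12]=0x7B cont=0 payload=0x7B=123: acc |= 123<<21 -> acc=258887816 shift=28 [end]
Varint 5: bytes[9:13] = 88 A1 B9 7B -> value 258887816 (4 byte(s))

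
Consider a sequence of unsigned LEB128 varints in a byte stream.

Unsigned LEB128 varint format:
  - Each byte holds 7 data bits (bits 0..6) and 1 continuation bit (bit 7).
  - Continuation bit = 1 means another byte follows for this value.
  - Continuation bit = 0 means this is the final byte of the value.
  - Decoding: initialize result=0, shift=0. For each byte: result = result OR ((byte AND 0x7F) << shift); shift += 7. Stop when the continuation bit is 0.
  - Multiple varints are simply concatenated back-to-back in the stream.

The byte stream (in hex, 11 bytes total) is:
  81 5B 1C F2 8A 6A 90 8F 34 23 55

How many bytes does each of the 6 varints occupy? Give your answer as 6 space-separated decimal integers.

Answer: 2 1 3 3 1 1

Derivation:
  byte[0]=0x81 cont=1 payload=0x01=1: acc |= 1<<0 -> acc=1 shift=7
  byte[1]=0x5B cont=0 payload=0x5B=91: acc |= 91<<7 -> acc=11649 shift=14 [end]
Varint 1: bytes[0:2] = 81 5B -> value 11649 (2 byte(s))
  byte[2]=0x1C cont=0 payload=0x1C=28: acc |= 28<<0 -> acc=28 shift=7 [end]
Varint 2: bytes[2:3] = 1C -> value 28 (1 byte(s))
  byte[3]=0xF2 cont=1 payload=0x72=114: acc |= 114<<0 -> acc=114 shift=7
  byte[4]=0x8A cont=1 payload=0x0A=10: acc |= 10<<7 -> acc=1394 shift=14
  byte[5]=0x6A cont=0 payload=0x6A=106: acc |= 106<<14 -> acc=1738098 shift=21 [end]
Varint 3: bytes[3:6] = F2 8A 6A -> value 1738098 (3 byte(s))
  byte[6]=0x90 cont=1 payload=0x10=16: acc |= 16<<0 -> acc=16 shift=7
  byte[7]=0x8F cont=1 payload=0x0F=15: acc |= 15<<7 -> acc=1936 shift=14
  byte[8]=0x34 cont=0 payload=0x34=52: acc |= 52<<14 -> acc=853904 shift=21 [end]
Varint 4: bytes[6:9] = 90 8F 34 -> value 853904 (3 byte(s))
  byte[9]=0x23 cont=0 payload=0x23=35: acc |= 35<<0 -> acc=35 shift=7 [end]
Varint 5: bytes[9:10] = 23 -> value 35 (1 byte(s))
  byte[10]=0x55 cont=0 payload=0x55=85: acc |= 85<<0 -> acc=85 shift=7 [end]
Varint 6: bytes[10:11] = 55 -> value 85 (1 byte(s))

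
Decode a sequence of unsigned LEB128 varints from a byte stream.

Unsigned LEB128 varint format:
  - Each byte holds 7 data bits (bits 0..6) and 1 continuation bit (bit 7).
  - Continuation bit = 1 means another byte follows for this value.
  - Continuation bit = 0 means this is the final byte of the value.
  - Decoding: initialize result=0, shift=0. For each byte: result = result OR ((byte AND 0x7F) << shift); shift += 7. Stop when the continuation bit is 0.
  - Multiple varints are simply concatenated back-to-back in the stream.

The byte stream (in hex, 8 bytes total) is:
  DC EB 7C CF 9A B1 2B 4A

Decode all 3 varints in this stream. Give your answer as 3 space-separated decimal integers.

Answer: 2045404 90983759 74

Derivation:
  byte[0]=0xDC cont=1 payload=0x5C=92: acc |= 92<<0 -> acc=92 shift=7
  byte[1]=0xEB cont=1 payload=0x6B=107: acc |= 107<<7 -> acc=13788 shift=14
  byte[2]=0x7C cont=0 payload=0x7C=124: acc |= 124<<14 -> acc=2045404 shift=21 [end]
Varint 1: bytes[0:3] = DC EB 7C -> value 2045404 (3 byte(s))
  byte[3]=0xCF cont=1 payload=0x4F=79: acc |= 79<<0 -> acc=79 shift=7
  byte[4]=0x9A cont=1 payload=0x1A=26: acc |= 26<<7 -> acc=3407 shift=14
  byte[5]=0xB1 cont=1 payload=0x31=49: acc |= 49<<14 -> acc=806223 shift=21
  byte[6]=0x2B cont=0 payload=0x2B=43: acc |= 43<<21 -> acc=90983759 shift=28 [end]
Varint 2: bytes[3:7] = CF 9A B1 2B -> value 90983759 (4 byte(s))
  byte[7]=0x4A cont=0 payload=0x4A=74: acc |= 74<<0 -> acc=74 shift=7 [end]
Varint 3: bytes[7:8] = 4A -> value 74 (1 byte(s))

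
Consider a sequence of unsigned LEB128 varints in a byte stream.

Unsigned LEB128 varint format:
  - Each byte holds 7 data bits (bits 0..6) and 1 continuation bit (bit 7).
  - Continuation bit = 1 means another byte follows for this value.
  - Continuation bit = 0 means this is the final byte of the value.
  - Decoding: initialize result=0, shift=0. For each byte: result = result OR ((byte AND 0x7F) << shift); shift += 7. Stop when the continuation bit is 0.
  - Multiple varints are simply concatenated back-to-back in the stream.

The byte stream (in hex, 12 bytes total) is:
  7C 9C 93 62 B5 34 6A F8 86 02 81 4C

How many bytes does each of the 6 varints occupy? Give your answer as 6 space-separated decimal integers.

  byte[0]=0x7C cont=0 payload=0x7C=124: acc |= 124<<0 -> acc=124 shift=7 [end]
Varint 1: bytes[0:1] = 7C -> value 124 (1 byte(s))
  byte[1]=0x9C cont=1 payload=0x1C=28: acc |= 28<<0 -> acc=28 shift=7
  byte[2]=0x93 cont=1 payload=0x13=19: acc |= 19<<7 -> acc=2460 shift=14
  byte[3]=0x62 cont=0 payload=0x62=98: acc |= 98<<14 -> acc=1608092 shift=21 [end]
Varint 2: bytes[1:4] = 9C 93 62 -> value 1608092 (3 byte(s))
  byte[4]=0xB5 cont=1 payload=0x35=53: acc |= 53<<0 -> acc=53 shift=7
  byte[5]=0x34 cont=0 payload=0x34=52: acc |= 52<<7 -> acc=6709 shift=14 [end]
Varint 3: bytes[4:6] = B5 34 -> value 6709 (2 byte(s))
  byte[6]=0x6A cont=0 payload=0x6A=106: acc |= 106<<0 -> acc=106 shift=7 [end]
Varint 4: bytes[6:7] = 6A -> value 106 (1 byte(s))
  byte[7]=0xF8 cont=1 payload=0x78=120: acc |= 120<<0 -> acc=120 shift=7
  byte[8]=0x86 cont=1 payload=0x06=6: acc |= 6<<7 -> acc=888 shift=14
  byte[9]=0x02 cont=0 payload=0x02=2: acc |= 2<<14 -> acc=33656 shift=21 [end]
Varint 5: bytes[7:10] = F8 86 02 -> value 33656 (3 byte(s))
  byte[10]=0x81 cont=1 payload=0x01=1: acc |= 1<<0 -> acc=1 shift=7
  byte[11]=0x4C cont=0 payload=0x4C=76: acc |= 76<<7 -> acc=9729 shift=14 [end]
Varint 6: bytes[10:12] = 81 4C -> value 9729 (2 byte(s))

Answer: 1 3 2 1 3 2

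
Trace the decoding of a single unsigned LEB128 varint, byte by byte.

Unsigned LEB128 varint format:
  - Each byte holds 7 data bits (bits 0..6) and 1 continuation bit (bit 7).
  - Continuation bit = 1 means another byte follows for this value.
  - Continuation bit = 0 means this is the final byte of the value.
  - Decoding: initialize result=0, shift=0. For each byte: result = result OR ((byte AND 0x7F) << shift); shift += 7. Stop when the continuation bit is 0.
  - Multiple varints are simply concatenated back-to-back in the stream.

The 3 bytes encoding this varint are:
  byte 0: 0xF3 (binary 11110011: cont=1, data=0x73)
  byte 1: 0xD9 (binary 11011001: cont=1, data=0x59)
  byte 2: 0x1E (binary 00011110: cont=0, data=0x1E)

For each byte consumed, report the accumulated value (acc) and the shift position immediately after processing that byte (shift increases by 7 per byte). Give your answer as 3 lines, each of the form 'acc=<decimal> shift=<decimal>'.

byte 0=0xF3: payload=0x73=115, contrib = 115<<0 = 115; acc -> 115, shift -> 7
byte 1=0xD9: payload=0x59=89, contrib = 89<<7 = 11392; acc -> 11507, shift -> 14
byte 2=0x1E: payload=0x1E=30, contrib = 30<<14 = 491520; acc -> 503027, shift -> 21

Answer: acc=115 shift=7
acc=11507 shift=14
acc=503027 shift=21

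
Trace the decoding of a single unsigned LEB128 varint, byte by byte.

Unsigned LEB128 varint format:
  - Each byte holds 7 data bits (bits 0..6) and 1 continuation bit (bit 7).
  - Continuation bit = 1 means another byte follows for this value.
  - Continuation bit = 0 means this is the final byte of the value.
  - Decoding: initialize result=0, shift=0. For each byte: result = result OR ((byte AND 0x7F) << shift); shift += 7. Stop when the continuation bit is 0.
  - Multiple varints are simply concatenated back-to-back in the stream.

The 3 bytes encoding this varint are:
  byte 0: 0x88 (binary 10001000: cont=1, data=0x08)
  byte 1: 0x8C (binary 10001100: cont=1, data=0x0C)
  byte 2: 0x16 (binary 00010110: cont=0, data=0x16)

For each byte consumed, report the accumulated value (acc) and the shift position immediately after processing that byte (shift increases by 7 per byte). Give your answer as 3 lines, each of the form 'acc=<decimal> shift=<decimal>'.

Answer: acc=8 shift=7
acc=1544 shift=14
acc=361992 shift=21

Derivation:
byte 0=0x88: payload=0x08=8, contrib = 8<<0 = 8; acc -> 8, shift -> 7
byte 1=0x8C: payload=0x0C=12, contrib = 12<<7 = 1536; acc -> 1544, shift -> 14
byte 2=0x16: payload=0x16=22, contrib = 22<<14 = 360448; acc -> 361992, shift -> 21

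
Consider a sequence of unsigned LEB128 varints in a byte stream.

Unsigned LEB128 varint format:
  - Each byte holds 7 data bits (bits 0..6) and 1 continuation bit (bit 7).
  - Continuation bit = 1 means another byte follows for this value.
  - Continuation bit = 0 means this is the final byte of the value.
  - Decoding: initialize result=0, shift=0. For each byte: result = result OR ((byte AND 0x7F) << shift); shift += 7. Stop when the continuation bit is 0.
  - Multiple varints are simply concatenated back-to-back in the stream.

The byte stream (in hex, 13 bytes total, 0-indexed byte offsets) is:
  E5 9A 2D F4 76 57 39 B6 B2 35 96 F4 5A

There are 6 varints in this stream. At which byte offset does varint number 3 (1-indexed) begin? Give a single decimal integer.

Answer: 5

Derivation:
  byte[0]=0xE5 cont=1 payload=0x65=101: acc |= 101<<0 -> acc=101 shift=7
  byte[1]=0x9A cont=1 payload=0x1A=26: acc |= 26<<7 -> acc=3429 shift=14
  byte[2]=0x2D cont=0 payload=0x2D=45: acc |= 45<<14 -> acc=740709 shift=21 [end]
Varint 1: bytes[0:3] = E5 9A 2D -> value 740709 (3 byte(s))
  byte[3]=0xF4 cont=1 payload=0x74=116: acc |= 116<<0 -> acc=116 shift=7
  byte[4]=0x76 cont=0 payload=0x76=118: acc |= 118<<7 -> acc=15220 shift=14 [end]
Varint 2: bytes[3:5] = F4 76 -> value 15220 (2 byte(s))
  byte[5]=0x57 cont=0 payload=0x57=87: acc |= 87<<0 -> acc=87 shift=7 [end]
Varint 3: bytes[5:6] = 57 -> value 87 (1 byte(s))
  byte[6]=0x39 cont=0 payload=0x39=57: acc |= 57<<0 -> acc=57 shift=7 [end]
Varint 4: bytes[6:7] = 39 -> value 57 (1 byte(s))
  byte[7]=0xB6 cont=1 payload=0x36=54: acc |= 54<<0 -> acc=54 shift=7
  byte[8]=0xB2 cont=1 payload=0x32=50: acc |= 50<<7 -> acc=6454 shift=14
  byte[9]=0x35 cont=0 payload=0x35=53: acc |= 53<<14 -> acc=874806 shift=21 [end]
Varint 5: bytes[7:10] = B6 B2 35 -> value 874806 (3 byte(s))
  byte[10]=0x96 cont=1 payload=0x16=22: acc |= 22<<0 -> acc=22 shift=7
  byte[11]=0xF4 cont=1 payload=0x74=116: acc |= 116<<7 -> acc=14870 shift=14
  byte[12]=0x5A cont=0 payload=0x5A=90: acc |= 90<<14 -> acc=1489430 shift=21 [end]
Varint 6: bytes[10:13] = 96 F4 5A -> value 1489430 (3 byte(s))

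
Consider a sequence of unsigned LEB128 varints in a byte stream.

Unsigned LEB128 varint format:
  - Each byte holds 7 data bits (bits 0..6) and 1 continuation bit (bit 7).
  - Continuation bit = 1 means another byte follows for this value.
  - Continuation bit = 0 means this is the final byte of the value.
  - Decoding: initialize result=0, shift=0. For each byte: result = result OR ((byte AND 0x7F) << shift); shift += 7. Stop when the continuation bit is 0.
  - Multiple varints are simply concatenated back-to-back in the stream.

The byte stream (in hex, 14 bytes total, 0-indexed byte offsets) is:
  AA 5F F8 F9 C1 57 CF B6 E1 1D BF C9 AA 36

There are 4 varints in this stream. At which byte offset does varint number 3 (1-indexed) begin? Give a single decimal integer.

Answer: 6

Derivation:
  byte[0]=0xAA cont=1 payload=0x2A=42: acc |= 42<<0 -> acc=42 shift=7
  byte[1]=0x5F cont=0 payload=0x5F=95: acc |= 95<<7 -> acc=12202 shift=14 [end]
Varint 1: bytes[0:2] = AA 5F -> value 12202 (2 byte(s))
  byte[2]=0xF8 cont=1 payload=0x78=120: acc |= 120<<0 -> acc=120 shift=7
  byte[3]=0xF9 cont=1 payload=0x79=121: acc |= 121<<7 -> acc=15608 shift=14
  byte[4]=0xC1 cont=1 payload=0x41=65: acc |= 65<<14 -> acc=1080568 shift=21
  byte[5]=0x57 cont=0 payload=0x57=87: acc |= 87<<21 -> acc=183532792 shift=28 [end]
Varint 2: bytes[2:6] = F8 F9 C1 57 -> value 183532792 (4 byte(s))
  byte[6]=0xCF cont=1 payload=0x4F=79: acc |= 79<<0 -> acc=79 shift=7
  byte[7]=0xB6 cont=1 payload=0x36=54: acc |= 54<<7 -> acc=6991 shift=14
  byte[8]=0xE1 cont=1 payload=0x61=97: acc |= 97<<14 -> acc=1596239 shift=21
  byte[9]=0x1D cont=0 payload=0x1D=29: acc |= 29<<21 -> acc=62413647 shift=28 [end]
Varint 3: bytes[6:10] = CF B6 E1 1D -> value 62413647 (4 byte(s))
  byte[10]=0xBF cont=1 payload=0x3F=63: acc |= 63<<0 -> acc=63 shift=7
  byte[11]=0xC9 cont=1 payload=0x49=73: acc |= 73<<7 -> acc=9407 shift=14
  byte[12]=0xAA cont=1 payload=0x2A=42: acc |= 42<<14 -> acc=697535 shift=21
  byte[13]=0x36 cont=0 payload=0x36=54: acc |= 54<<21 -> acc=113943743 shift=28 [end]
Varint 4: bytes[10:14] = BF C9 AA 36 -> value 113943743 (4 byte(s))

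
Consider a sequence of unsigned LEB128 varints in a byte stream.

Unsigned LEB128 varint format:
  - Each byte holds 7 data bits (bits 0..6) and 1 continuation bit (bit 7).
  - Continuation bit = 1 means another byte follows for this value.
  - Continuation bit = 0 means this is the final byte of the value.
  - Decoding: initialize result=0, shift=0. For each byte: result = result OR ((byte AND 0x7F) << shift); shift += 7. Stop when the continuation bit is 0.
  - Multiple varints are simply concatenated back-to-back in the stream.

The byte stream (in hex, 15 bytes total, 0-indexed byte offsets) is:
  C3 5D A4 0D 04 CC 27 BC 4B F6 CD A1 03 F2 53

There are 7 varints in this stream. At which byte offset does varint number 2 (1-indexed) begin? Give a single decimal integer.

  byte[0]=0xC3 cont=1 payload=0x43=67: acc |= 67<<0 -> acc=67 shift=7
  byte[1]=0x5D cont=0 payload=0x5D=93: acc |= 93<<7 -> acc=11971 shift=14 [end]
Varint 1: bytes[0:2] = C3 5D -> value 11971 (2 byte(s))
  byte[2]=0xA4 cont=1 payload=0x24=36: acc |= 36<<0 -> acc=36 shift=7
  byte[3]=0x0D cont=0 payload=0x0D=13: acc |= 13<<7 -> acc=1700 shift=14 [end]
Varint 2: bytes[2:4] = A4 0D -> value 1700 (2 byte(s))
  byte[4]=0x04 cont=0 payload=0x04=4: acc |= 4<<0 -> acc=4 shift=7 [end]
Varint 3: bytes[4:5] = 04 -> value 4 (1 byte(s))
  byte[5]=0xCC cont=1 payload=0x4C=76: acc |= 76<<0 -> acc=76 shift=7
  byte[6]=0x27 cont=0 payload=0x27=39: acc |= 39<<7 -> acc=5068 shift=14 [end]
Varint 4: bytes[5:7] = CC 27 -> value 5068 (2 byte(s))
  byte[7]=0xBC cont=1 payload=0x3C=60: acc |= 60<<0 -> acc=60 shift=7
  byte[8]=0x4B cont=0 payload=0x4B=75: acc |= 75<<7 -> acc=9660 shift=14 [end]
Varint 5: bytes[7:9] = BC 4B -> value 9660 (2 byte(s))
  byte[9]=0xF6 cont=1 payload=0x76=118: acc |= 118<<0 -> acc=118 shift=7
  byte[10]=0xCD cont=1 payload=0x4D=77: acc |= 77<<7 -> acc=9974 shift=14
  byte[11]=0xA1 cont=1 payload=0x21=33: acc |= 33<<14 -> acc=550646 shift=21
  byte[12]=0x03 cont=0 payload=0x03=3: acc |= 3<<21 -> acc=6842102 shift=28 [end]
Varint 6: bytes[9:13] = F6 CD A1 03 -> value 6842102 (4 byte(s))
  byte[13]=0xF2 cont=1 payload=0x72=114: acc |= 114<<0 -> acc=114 shift=7
  byte[14]=0x53 cont=0 payload=0x53=83: acc |= 83<<7 -> acc=10738 shift=14 [end]
Varint 7: bytes[13:15] = F2 53 -> value 10738 (2 byte(s))

Answer: 2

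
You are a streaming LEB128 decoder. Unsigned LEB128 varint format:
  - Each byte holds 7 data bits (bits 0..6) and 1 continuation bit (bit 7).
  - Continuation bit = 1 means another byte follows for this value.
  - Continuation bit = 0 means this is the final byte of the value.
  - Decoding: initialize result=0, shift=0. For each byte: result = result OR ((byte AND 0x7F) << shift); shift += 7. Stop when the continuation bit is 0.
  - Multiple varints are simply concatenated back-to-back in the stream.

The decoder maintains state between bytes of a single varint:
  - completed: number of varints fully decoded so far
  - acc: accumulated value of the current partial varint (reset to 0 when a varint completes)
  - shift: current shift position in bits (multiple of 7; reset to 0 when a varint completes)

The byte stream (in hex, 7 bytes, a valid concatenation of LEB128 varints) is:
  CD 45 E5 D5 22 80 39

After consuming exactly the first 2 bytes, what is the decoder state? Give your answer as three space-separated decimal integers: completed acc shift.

byte[0]=0xCD cont=1 payload=0x4D: acc |= 77<<0 -> completed=0 acc=77 shift=7
byte[1]=0x45 cont=0 payload=0x45: varint #1 complete (value=8909); reset -> completed=1 acc=0 shift=0

Answer: 1 0 0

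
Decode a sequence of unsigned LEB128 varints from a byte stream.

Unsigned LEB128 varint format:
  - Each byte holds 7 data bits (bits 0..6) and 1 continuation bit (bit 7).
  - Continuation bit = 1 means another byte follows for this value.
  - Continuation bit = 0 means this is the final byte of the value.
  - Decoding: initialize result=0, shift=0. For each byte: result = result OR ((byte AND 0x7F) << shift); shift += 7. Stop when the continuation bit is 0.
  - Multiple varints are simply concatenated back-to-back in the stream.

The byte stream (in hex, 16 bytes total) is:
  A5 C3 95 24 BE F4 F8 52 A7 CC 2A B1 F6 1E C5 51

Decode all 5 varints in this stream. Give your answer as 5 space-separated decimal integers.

  byte[0]=0xA5 cont=1 payload=0x25=37: acc |= 37<<0 -> acc=37 shift=7
  byte[1]=0xC3 cont=1 payload=0x43=67: acc |= 67<<7 -> acc=8613 shift=14
  byte[2]=0x95 cont=1 payload=0x15=21: acc |= 21<<14 -> acc=352677 shift=21
  byte[3]=0x24 cont=0 payload=0x24=36: acc |= 36<<21 -> acc=75850149 shift=28 [end]
Varint 1: bytes[0:4] = A5 C3 95 24 -> value 75850149 (4 byte(s))
  byte[4]=0xBE cont=1 payload=0x3E=62: acc |= 62<<0 -> acc=62 shift=7
  byte[5]=0xF4 cont=1 payload=0x74=116: acc |= 116<<7 -> acc=14910 shift=14
  byte[6]=0xF8 cont=1 payload=0x78=120: acc |= 120<<14 -> acc=1980990 shift=21
  byte[7]=0x52 cont=0 payload=0x52=82: acc |= 82<<21 -> acc=173947454 shift=28 [end]
Varint 2: bytes[4:8] = BE F4 F8 52 -> value 173947454 (4 byte(s))
  byte[8]=0xA7 cont=1 payload=0x27=39: acc |= 39<<0 -> acc=39 shift=7
  byte[9]=0xCC cont=1 payload=0x4C=76: acc |= 76<<7 -> acc=9767 shift=14
  byte[10]=0x2A cont=0 payload=0x2A=42: acc |= 42<<14 -> acc=697895 shift=21 [end]
Varint 3: bytes[8:11] = A7 CC 2A -> value 697895 (3 byte(s))
  byte[11]=0xB1 cont=1 payload=0x31=49: acc |= 49<<0 -> acc=49 shift=7
  byte[12]=0xF6 cont=1 payload=0x76=118: acc |= 118<<7 -> acc=15153 shift=14
  byte[13]=0x1E cont=0 payload=0x1E=30: acc |= 30<<14 -> acc=506673 shift=21 [end]
Varint 4: bytes[11:14] = B1 F6 1E -> value 506673 (3 byte(s))
  byte[14]=0xC5 cont=1 payload=0x45=69: acc |= 69<<0 -> acc=69 shift=7
  byte[15]=0x51 cont=0 payload=0x51=81: acc |= 81<<7 -> acc=10437 shift=14 [end]
Varint 5: bytes[14:16] = C5 51 -> value 10437 (2 byte(s))

Answer: 75850149 173947454 697895 506673 10437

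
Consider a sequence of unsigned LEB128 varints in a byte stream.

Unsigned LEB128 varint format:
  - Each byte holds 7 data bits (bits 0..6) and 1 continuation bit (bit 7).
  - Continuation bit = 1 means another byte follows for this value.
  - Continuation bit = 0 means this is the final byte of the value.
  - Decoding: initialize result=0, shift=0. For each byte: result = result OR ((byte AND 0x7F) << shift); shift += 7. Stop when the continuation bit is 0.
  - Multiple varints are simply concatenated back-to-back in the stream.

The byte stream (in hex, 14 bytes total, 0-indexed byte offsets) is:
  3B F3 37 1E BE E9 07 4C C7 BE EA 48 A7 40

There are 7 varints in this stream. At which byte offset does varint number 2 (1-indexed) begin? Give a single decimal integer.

  byte[0]=0x3B cont=0 payload=0x3B=59: acc |= 59<<0 -> acc=59 shift=7 [end]
Varint 1: bytes[0:1] = 3B -> value 59 (1 byte(s))
  byte[1]=0xF3 cont=1 payload=0x73=115: acc |= 115<<0 -> acc=115 shift=7
  byte[2]=0x37 cont=0 payload=0x37=55: acc |= 55<<7 -> acc=7155 shift=14 [end]
Varint 2: bytes[1:3] = F3 37 -> value 7155 (2 byte(s))
  byte[3]=0x1E cont=0 payload=0x1E=30: acc |= 30<<0 -> acc=30 shift=7 [end]
Varint 3: bytes[3:4] = 1E -> value 30 (1 byte(s))
  byte[4]=0xBE cont=1 payload=0x3E=62: acc |= 62<<0 -> acc=62 shift=7
  byte[5]=0xE9 cont=1 payload=0x69=105: acc |= 105<<7 -> acc=13502 shift=14
  byte[6]=0x07 cont=0 payload=0x07=7: acc |= 7<<14 -> acc=128190 shift=21 [end]
Varint 4: bytes[4:7] = BE E9 07 -> value 128190 (3 byte(s))
  byte[7]=0x4C cont=0 payload=0x4C=76: acc |= 76<<0 -> acc=76 shift=7 [end]
Varint 5: bytes[7:8] = 4C -> value 76 (1 byte(s))
  byte[8]=0xC7 cont=1 payload=0x47=71: acc |= 71<<0 -> acc=71 shift=7
  byte[9]=0xBE cont=1 payload=0x3E=62: acc |= 62<<7 -> acc=8007 shift=14
  byte[10]=0xEA cont=1 payload=0x6A=106: acc |= 106<<14 -> acc=1744711 shift=21
  byte[11]=0x48 cont=0 payload=0x48=72: acc |= 72<<21 -> acc=152739655 shift=28 [end]
Varint 6: bytes[8:12] = C7 BE EA 48 -> value 152739655 (4 byte(s))
  byte[12]=0xA7 cont=1 payload=0x27=39: acc |= 39<<0 -> acc=39 shift=7
  byte[13]=0x40 cont=0 payload=0x40=64: acc |= 64<<7 -> acc=8231 shift=14 [end]
Varint 7: bytes[12:14] = A7 40 -> value 8231 (2 byte(s))

Answer: 1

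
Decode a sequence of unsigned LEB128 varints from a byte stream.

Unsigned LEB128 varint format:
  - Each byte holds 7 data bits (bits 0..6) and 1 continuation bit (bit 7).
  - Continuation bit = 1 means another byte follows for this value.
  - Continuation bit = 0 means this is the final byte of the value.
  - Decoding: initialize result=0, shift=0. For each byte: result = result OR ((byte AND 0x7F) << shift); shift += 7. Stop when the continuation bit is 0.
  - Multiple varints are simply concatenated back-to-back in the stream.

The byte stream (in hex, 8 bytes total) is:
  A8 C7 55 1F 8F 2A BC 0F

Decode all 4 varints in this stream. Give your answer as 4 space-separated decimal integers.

Answer: 1401768 31 5391 1980

Derivation:
  byte[0]=0xA8 cont=1 payload=0x28=40: acc |= 40<<0 -> acc=40 shift=7
  byte[1]=0xC7 cont=1 payload=0x47=71: acc |= 71<<7 -> acc=9128 shift=14
  byte[2]=0x55 cont=0 payload=0x55=85: acc |= 85<<14 -> acc=1401768 shift=21 [end]
Varint 1: bytes[0:3] = A8 C7 55 -> value 1401768 (3 byte(s))
  byte[3]=0x1F cont=0 payload=0x1F=31: acc |= 31<<0 -> acc=31 shift=7 [end]
Varint 2: bytes[3:4] = 1F -> value 31 (1 byte(s))
  byte[4]=0x8F cont=1 payload=0x0F=15: acc |= 15<<0 -> acc=15 shift=7
  byte[5]=0x2A cont=0 payload=0x2A=42: acc |= 42<<7 -> acc=5391 shift=14 [end]
Varint 3: bytes[4:6] = 8F 2A -> value 5391 (2 byte(s))
  byte[6]=0xBC cont=1 payload=0x3C=60: acc |= 60<<0 -> acc=60 shift=7
  byte[7]=0x0F cont=0 payload=0x0F=15: acc |= 15<<7 -> acc=1980 shift=14 [end]
Varint 4: bytes[6:8] = BC 0F -> value 1980 (2 byte(s))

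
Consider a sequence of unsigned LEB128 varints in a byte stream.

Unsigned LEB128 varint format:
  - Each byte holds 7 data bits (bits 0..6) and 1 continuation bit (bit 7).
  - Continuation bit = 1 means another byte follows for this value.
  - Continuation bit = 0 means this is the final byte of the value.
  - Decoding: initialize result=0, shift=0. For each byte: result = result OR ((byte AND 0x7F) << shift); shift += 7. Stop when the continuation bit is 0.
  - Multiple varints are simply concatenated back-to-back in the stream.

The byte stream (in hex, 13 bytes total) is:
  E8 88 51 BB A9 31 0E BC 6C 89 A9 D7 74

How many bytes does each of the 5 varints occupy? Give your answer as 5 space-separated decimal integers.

  byte[0]=0xE8 cont=1 payload=0x68=104: acc |= 104<<0 -> acc=104 shift=7
  byte[1]=0x88 cont=1 payload=0x08=8: acc |= 8<<7 -> acc=1128 shift=14
  byte[2]=0x51 cont=0 payload=0x51=81: acc |= 81<<14 -> acc=1328232 shift=21 [end]
Varint 1: bytes[0:3] = E8 88 51 -> value 1328232 (3 byte(s))
  byte[3]=0xBB cont=1 payload=0x3B=59: acc |= 59<<0 -> acc=59 shift=7
  byte[4]=0xA9 cont=1 payload=0x29=41: acc |= 41<<7 -> acc=5307 shift=14
  byte[5]=0x31 cont=0 payload=0x31=49: acc |= 49<<14 -> acc=808123 shift=21 [end]
Varint 2: bytes[3:6] = BB A9 31 -> value 808123 (3 byte(s))
  byte[6]=0x0E cont=0 payload=0x0E=14: acc |= 14<<0 -> acc=14 shift=7 [end]
Varint 3: bytes[6:7] = 0E -> value 14 (1 byte(s))
  byte[7]=0xBC cont=1 payload=0x3C=60: acc |= 60<<0 -> acc=60 shift=7
  byte[8]=0x6C cont=0 payload=0x6C=108: acc |= 108<<7 -> acc=13884 shift=14 [end]
Varint 4: bytes[7:9] = BC 6C -> value 13884 (2 byte(s))
  byte[9]=0x89 cont=1 payload=0x09=9: acc |= 9<<0 -> acc=9 shift=7
  byte[10]=0xA9 cont=1 payload=0x29=41: acc |= 41<<7 -> acc=5257 shift=14
  byte[11]=0xD7 cont=1 payload=0x57=87: acc |= 87<<14 -> acc=1430665 shift=21
  byte[12]=0x74 cont=0 payload=0x74=116: acc |= 116<<21 -> acc=244700297 shift=28 [end]
Varint 5: bytes[9:13] = 89 A9 D7 74 -> value 244700297 (4 byte(s))

Answer: 3 3 1 2 4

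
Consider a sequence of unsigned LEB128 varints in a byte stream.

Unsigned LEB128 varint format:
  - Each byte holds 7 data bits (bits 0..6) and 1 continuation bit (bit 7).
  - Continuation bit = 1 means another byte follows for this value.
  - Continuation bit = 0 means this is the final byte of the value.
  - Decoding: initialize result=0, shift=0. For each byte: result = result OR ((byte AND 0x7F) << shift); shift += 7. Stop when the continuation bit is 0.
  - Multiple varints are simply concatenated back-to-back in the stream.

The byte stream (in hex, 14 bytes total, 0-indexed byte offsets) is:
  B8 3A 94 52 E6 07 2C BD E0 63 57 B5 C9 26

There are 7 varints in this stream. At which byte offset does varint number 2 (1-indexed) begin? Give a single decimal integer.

Answer: 2

Derivation:
  byte[0]=0xB8 cont=1 payload=0x38=56: acc |= 56<<0 -> acc=56 shift=7
  byte[1]=0x3A cont=0 payload=0x3A=58: acc |= 58<<7 -> acc=7480 shift=14 [end]
Varint 1: bytes[0:2] = B8 3A -> value 7480 (2 byte(s))
  byte[2]=0x94 cont=1 payload=0x14=20: acc |= 20<<0 -> acc=20 shift=7
  byte[3]=0x52 cont=0 payload=0x52=82: acc |= 82<<7 -> acc=10516 shift=14 [end]
Varint 2: bytes[2:4] = 94 52 -> value 10516 (2 byte(s))
  byte[4]=0xE6 cont=1 payload=0x66=102: acc |= 102<<0 -> acc=102 shift=7
  byte[5]=0x07 cont=0 payload=0x07=7: acc |= 7<<7 -> acc=998 shift=14 [end]
Varint 3: bytes[4:6] = E6 07 -> value 998 (2 byte(s))
  byte[6]=0x2C cont=0 payload=0x2C=44: acc |= 44<<0 -> acc=44 shift=7 [end]
Varint 4: bytes[6:7] = 2C -> value 44 (1 byte(s))
  byte[7]=0xBD cont=1 payload=0x3D=61: acc |= 61<<0 -> acc=61 shift=7
  byte[8]=0xE0 cont=1 payload=0x60=96: acc |= 96<<7 -> acc=12349 shift=14
  byte[9]=0x63 cont=0 payload=0x63=99: acc |= 99<<14 -> acc=1634365 shift=21 [end]
Varint 5: bytes[7:10] = BD E0 63 -> value 1634365 (3 byte(s))
  byte[10]=0x57 cont=0 payload=0x57=87: acc |= 87<<0 -> acc=87 shift=7 [end]
Varint 6: bytes[10:11] = 57 -> value 87 (1 byte(s))
  byte[11]=0xB5 cont=1 payload=0x35=53: acc |= 53<<0 -> acc=53 shift=7
  byte[12]=0xC9 cont=1 payload=0x49=73: acc |= 73<<7 -> acc=9397 shift=14
  byte[13]=0x26 cont=0 payload=0x26=38: acc |= 38<<14 -> acc=631989 shift=21 [end]
Varint 7: bytes[11:14] = B5 C9 26 -> value 631989 (3 byte(s))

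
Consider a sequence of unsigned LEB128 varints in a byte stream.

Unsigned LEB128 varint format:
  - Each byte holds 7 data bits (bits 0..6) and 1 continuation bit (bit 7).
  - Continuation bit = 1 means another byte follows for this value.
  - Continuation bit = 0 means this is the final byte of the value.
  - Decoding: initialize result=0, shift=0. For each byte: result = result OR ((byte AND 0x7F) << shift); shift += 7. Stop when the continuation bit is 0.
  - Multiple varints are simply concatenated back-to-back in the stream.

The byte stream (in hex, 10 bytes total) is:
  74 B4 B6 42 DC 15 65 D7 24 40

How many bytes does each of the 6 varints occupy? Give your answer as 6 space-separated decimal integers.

Answer: 1 3 2 1 2 1

Derivation:
  byte[0]=0x74 cont=0 payload=0x74=116: acc |= 116<<0 -> acc=116 shift=7 [end]
Varint 1: bytes[0:1] = 74 -> value 116 (1 byte(s))
  byte[1]=0xB4 cont=1 payload=0x34=52: acc |= 52<<0 -> acc=52 shift=7
  byte[2]=0xB6 cont=1 payload=0x36=54: acc |= 54<<7 -> acc=6964 shift=14
  byte[3]=0x42 cont=0 payload=0x42=66: acc |= 66<<14 -> acc=1088308 shift=21 [end]
Varint 2: bytes[1:4] = B4 B6 42 -> value 1088308 (3 byte(s))
  byte[4]=0xDC cont=1 payload=0x5C=92: acc |= 92<<0 -> acc=92 shift=7
  byte[5]=0x15 cont=0 payload=0x15=21: acc |= 21<<7 -> acc=2780 shift=14 [end]
Varint 3: bytes[4:6] = DC 15 -> value 2780 (2 byte(s))
  byte[6]=0x65 cont=0 payload=0x65=101: acc |= 101<<0 -> acc=101 shift=7 [end]
Varint 4: bytes[6:7] = 65 -> value 101 (1 byte(s))
  byte[7]=0xD7 cont=1 payload=0x57=87: acc |= 87<<0 -> acc=87 shift=7
  byte[8]=0x24 cont=0 payload=0x24=36: acc |= 36<<7 -> acc=4695 shift=14 [end]
Varint 5: bytes[7:9] = D7 24 -> value 4695 (2 byte(s))
  byte[9]=0x40 cont=0 payload=0x40=64: acc |= 64<<0 -> acc=64 shift=7 [end]
Varint 6: bytes[9:10] = 40 -> value 64 (1 byte(s))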